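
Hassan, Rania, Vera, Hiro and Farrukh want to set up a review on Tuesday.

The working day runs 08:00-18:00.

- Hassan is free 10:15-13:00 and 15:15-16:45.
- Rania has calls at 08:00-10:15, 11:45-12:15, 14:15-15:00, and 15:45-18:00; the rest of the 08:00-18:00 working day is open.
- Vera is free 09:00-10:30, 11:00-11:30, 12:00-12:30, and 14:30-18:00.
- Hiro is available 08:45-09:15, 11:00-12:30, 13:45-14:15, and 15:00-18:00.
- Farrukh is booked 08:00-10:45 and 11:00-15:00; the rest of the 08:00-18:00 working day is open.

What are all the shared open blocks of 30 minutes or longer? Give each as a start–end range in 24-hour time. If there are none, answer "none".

Rania free within 08:00–18:00: 10:15–11:45, 12:15–14:15, 15:00–15:45.
Farrukh free within 08:00–18:00: 10:45–11:00, 15:00–18:00.
Hassan ∩ Rania: 10:15–11:45, 12:15–13:00, 15:15–15:45.
Hassan ∩ Rania ∩ Vera: 10:15–10:30, 11:00–11:30, 12:15–12:30, 15:15–15:45.
Hassan ∩ Rania ∩ Vera ∩ Hiro: 11:00–11:30, 12:15–12:30, 15:15–15:45.
Hassan ∩ Rania ∩ Vera ∩ Hiro ∩ Farrukh: 15:15–15:45.
Windows ≥ 30 min: 15:15–15:45.

15:15–15:45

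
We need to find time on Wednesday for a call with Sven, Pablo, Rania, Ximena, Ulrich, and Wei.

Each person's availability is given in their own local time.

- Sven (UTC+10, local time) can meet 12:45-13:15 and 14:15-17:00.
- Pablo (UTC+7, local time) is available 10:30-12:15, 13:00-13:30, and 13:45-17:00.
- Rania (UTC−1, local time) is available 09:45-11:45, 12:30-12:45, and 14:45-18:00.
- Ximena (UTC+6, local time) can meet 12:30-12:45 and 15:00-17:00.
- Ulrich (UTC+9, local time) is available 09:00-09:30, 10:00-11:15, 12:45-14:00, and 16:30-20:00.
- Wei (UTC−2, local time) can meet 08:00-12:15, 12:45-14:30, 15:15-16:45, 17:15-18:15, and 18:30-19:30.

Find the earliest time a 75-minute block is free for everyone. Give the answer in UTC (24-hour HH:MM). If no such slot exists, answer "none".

Sven → UTC: 02:45–03:15, 04:15–07:00.
Pablo → UTC: 03:30–05:15, 06:00–06:30, 06:45–10:00.
Rania → UTC: 10:45–12:45, 13:30–13:45, 15:45–19:00.
Ximena → UTC: 06:30–06:45, 09:00–11:00.
Ulrich → UTC: 00:00–00:30, 01:00–02:15, 03:45–05:00, 07:30–11:00.
Wei → UTC: 10:00–14:15, 14:45–16:30, 17:15–18:45, 19:15–20:15, 20:30–21:30.
Sven ∩ Pablo: 04:15–05:15, 06:00–06:30, 06:45–07:00.
Sven ∩ Pablo ∩ Rania: (none).
Sven ∩ Pablo ∩ Rania ∩ Ximena: (none).
Sven ∩ Pablo ∩ Rania ∩ Ximena ∩ Ulrich: (none).
Sven ∩ Pablo ∩ Rania ∩ Ximena ∩ Ulrich ∩ Wei: (none).
Windows ≥ 75 min: (none).

none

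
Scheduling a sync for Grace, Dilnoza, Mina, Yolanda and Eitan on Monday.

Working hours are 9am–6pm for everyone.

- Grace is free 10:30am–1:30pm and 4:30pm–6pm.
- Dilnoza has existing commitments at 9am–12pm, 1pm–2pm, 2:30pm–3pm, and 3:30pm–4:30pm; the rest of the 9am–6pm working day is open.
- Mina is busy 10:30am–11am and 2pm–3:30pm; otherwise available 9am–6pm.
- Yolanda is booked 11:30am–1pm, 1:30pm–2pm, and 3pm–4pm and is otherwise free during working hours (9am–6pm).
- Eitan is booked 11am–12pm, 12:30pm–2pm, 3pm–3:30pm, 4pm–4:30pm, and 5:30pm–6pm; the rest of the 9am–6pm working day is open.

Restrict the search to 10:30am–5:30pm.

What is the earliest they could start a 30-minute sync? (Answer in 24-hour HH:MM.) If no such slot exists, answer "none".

Dilnoza free within 09:00–18:00: 12:00–13:00, 14:00–14:30, 15:00–15:30, 16:30–18:00.
Mina free within 09:00–18:00: 09:00–10:30, 11:00–14:00, 15:30–18:00.
Yolanda free within 09:00–18:00: 09:00–11:30, 13:00–13:30, 14:00–15:00, 16:00–18:00.
Eitan free within 09:00–18:00: 09:00–11:00, 12:00–12:30, 14:00–15:00, 15:30–16:00, 16:30–17:30.
Grace ∩ Dilnoza: 12:00–13:00, 16:30–18:00.
Grace ∩ Dilnoza ∩ Mina: 12:00–13:00, 16:30–18:00.
Grace ∩ Dilnoza ∩ Mina ∩ Yolanda: 16:30–18:00.
Grace ∩ Dilnoza ∩ Mina ∩ Yolanda ∩ Eitan: 16:30–17:30.
Restricted to 10:30–17:30: 16:30–17:30.
Windows ≥ 30 min: 16:30–17:30.
Earliest such window starts at 16:30.

16:30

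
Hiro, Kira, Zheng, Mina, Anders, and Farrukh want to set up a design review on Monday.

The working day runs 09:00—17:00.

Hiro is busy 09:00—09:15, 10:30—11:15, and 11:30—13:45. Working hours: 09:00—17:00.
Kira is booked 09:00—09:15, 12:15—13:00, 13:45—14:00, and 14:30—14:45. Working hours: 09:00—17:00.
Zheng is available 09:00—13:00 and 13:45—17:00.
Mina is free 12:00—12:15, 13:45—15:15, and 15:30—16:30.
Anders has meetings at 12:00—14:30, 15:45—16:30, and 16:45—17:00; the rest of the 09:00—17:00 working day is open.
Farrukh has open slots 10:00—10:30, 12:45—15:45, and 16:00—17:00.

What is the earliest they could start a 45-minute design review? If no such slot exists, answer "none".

none

Hiro free within 09:00–17:00: 09:15–10:30, 11:15–11:30, 13:45–17:00.
Kira free within 09:00–17:00: 09:15–12:15, 13:00–13:45, 14:00–14:30, 14:45–17:00.
Anders free within 09:00–17:00: 09:00–12:00, 14:30–15:45, 16:30–16:45.
Hiro ∩ Kira: 09:15–10:30, 11:15–11:30, 14:00–14:30, 14:45–17:00.
Hiro ∩ Kira ∩ Zheng: 09:15–10:30, 11:15–11:30, 14:00–14:30, 14:45–17:00.
Hiro ∩ Kira ∩ Zheng ∩ Mina: 14:00–14:30, 14:45–15:15, 15:30–16:30.
Hiro ∩ Kira ∩ Zheng ∩ Mina ∩ Anders: 14:45–15:15, 15:30–15:45.
Hiro ∩ Kira ∩ Zheng ∩ Mina ∩ Anders ∩ Farrukh: 14:45–15:15, 15:30–15:45.
Windows ≥ 45 min: (none).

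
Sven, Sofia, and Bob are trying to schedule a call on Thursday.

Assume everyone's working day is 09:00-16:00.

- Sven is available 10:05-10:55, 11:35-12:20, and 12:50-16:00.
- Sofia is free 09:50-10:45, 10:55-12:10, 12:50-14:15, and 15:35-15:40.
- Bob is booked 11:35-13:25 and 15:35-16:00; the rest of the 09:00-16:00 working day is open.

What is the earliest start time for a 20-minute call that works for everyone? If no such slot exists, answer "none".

Bob free within 09:00–16:00: 09:00–11:35, 13:25–15:35.
Sven ∩ Sofia: 10:05–10:45, 11:35–12:10, 12:50–14:15, 15:35–15:40.
Sven ∩ Sofia ∩ Bob: 10:05–10:45, 13:25–14:15.
Windows ≥ 20 min: 10:05–10:45, 13:25–14:15.
Earliest such window starts at 10:05.

10:05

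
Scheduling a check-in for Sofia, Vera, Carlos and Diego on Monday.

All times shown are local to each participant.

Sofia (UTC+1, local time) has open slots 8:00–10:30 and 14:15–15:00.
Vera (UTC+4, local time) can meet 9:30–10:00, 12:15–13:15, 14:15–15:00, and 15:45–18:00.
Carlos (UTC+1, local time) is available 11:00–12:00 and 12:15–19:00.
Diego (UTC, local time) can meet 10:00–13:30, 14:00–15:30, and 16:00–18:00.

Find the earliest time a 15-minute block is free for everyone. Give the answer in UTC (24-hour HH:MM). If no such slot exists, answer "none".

13:15

Sofia → UTC: 07:00–09:30, 13:15–14:00.
Vera → UTC: 05:30–06:00, 08:15–09:15, 10:15–11:00, 11:45–14:00.
Carlos → UTC: 10:00–11:00, 11:15–18:00.
Diego → UTC: 10:00–13:30, 14:00–15:30, 16:00–18:00.
Sofia ∩ Vera: 08:15–09:15, 13:15–14:00.
Sofia ∩ Vera ∩ Carlos: 13:15–14:00.
Sofia ∩ Vera ∩ Carlos ∩ Diego: 13:15–13:30.
Windows ≥ 15 min: 13:15–13:30.
Earliest such window starts at 13:15.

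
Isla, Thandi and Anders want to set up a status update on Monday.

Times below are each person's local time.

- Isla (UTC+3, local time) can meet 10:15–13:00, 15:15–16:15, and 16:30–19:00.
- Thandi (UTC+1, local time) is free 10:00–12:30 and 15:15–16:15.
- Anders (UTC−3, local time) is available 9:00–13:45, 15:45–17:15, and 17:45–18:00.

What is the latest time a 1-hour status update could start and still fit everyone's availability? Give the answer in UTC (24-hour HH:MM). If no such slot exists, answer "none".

Isla → UTC: 07:15–10:00, 12:15–13:15, 13:30–16:00.
Thandi → UTC: 09:00–11:30, 14:15–15:15.
Anders → UTC: 12:00–16:45, 18:45–20:15, 20:45–21:00.
Isla ∩ Thandi: 09:00–10:00, 14:15–15:15.
Isla ∩ Thandi ∩ Anders: 14:15–15:15.
Windows ≥ 60 min: 14:15–15:15.
Latest start in the last window 14:15–15:15 is 15:15 − 60 min = 14:15.

14:15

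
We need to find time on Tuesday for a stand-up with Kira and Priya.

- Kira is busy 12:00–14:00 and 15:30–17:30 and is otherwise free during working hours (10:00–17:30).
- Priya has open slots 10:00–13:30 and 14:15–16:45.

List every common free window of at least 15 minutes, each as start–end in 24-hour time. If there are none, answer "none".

Kira free within 10:00–17:30: 10:00–12:00, 14:00–15:30.
Kira ∩ Priya: 10:00–12:00, 14:15–15:30.
Windows ≥ 15 min: 10:00–12:00, 14:15–15:30.

10:00–12:00, 14:15–15:30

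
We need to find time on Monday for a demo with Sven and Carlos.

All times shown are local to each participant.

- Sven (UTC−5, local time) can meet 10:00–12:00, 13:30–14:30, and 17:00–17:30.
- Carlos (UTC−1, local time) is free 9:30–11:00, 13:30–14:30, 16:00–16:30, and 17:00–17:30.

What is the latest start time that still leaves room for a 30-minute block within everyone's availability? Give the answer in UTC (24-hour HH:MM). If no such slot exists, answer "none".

Sven → UTC: 15:00–17:00, 18:30–19:30, 22:00–22:30.
Carlos → UTC: 10:30–12:00, 14:30–15:30, 17:00–17:30, 18:00–18:30.
Sven ∩ Carlos: 15:00–15:30.
Windows ≥ 30 min: 15:00–15:30.
Latest start in the last window 15:00–15:30 is 15:30 − 30 min = 15:00.

15:00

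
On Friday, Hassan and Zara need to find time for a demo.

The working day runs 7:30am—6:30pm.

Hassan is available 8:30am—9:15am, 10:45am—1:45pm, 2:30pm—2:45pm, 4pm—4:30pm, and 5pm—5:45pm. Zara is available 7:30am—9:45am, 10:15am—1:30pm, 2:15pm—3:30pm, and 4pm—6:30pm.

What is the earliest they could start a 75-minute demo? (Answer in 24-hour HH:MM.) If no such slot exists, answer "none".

Hassan ∩ Zara: 08:30–09:15, 10:45–13:30, 14:30–14:45, 16:00–16:30, 17:00–17:45.
Windows ≥ 75 min: 10:45–13:30.
Earliest such window starts at 10:45.

10:45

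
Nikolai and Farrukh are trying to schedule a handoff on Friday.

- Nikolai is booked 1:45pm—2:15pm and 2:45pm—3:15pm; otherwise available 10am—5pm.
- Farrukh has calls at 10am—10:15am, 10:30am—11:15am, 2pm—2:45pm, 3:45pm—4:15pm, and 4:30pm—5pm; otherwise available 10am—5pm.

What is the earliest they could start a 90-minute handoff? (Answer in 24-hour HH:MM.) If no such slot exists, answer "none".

Nikolai free within 10:00–17:00: 10:00–13:45, 14:15–14:45, 15:15–17:00.
Farrukh free within 10:00–17:00: 10:15–10:30, 11:15–14:00, 14:45–15:45, 16:15–16:30.
Nikolai ∩ Farrukh: 10:15–10:30, 11:15–13:45, 15:15–15:45, 16:15–16:30.
Windows ≥ 90 min: 11:15–13:45.
Earliest such window starts at 11:15.

11:15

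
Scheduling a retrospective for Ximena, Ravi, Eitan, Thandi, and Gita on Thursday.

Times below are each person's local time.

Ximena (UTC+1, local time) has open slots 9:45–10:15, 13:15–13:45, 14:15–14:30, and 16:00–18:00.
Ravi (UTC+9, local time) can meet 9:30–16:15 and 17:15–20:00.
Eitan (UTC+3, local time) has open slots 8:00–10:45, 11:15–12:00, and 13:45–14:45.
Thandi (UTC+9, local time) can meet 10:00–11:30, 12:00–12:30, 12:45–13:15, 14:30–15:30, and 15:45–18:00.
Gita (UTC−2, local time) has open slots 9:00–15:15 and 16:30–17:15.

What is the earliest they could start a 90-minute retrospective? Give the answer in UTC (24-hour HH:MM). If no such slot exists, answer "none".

Ximena → UTC: 08:45–09:15, 12:15–12:45, 13:15–13:30, 15:00–17:00.
Ravi → UTC: 00:30–07:15, 08:15–11:00.
Eitan → UTC: 05:00–07:45, 08:15–09:00, 10:45–11:45.
Thandi → UTC: 01:00–02:30, 03:00–03:30, 03:45–04:15, 05:30–06:30, 06:45–09:00.
Gita → UTC: 11:00–17:15, 18:30–19:15.
Ximena ∩ Ravi: 08:45–09:15.
Ximena ∩ Ravi ∩ Eitan: 08:45–09:00.
Ximena ∩ Ravi ∩ Eitan ∩ Thandi: 08:45–09:00.
Ximena ∩ Ravi ∩ Eitan ∩ Thandi ∩ Gita: (none).
Windows ≥ 90 min: (none).

none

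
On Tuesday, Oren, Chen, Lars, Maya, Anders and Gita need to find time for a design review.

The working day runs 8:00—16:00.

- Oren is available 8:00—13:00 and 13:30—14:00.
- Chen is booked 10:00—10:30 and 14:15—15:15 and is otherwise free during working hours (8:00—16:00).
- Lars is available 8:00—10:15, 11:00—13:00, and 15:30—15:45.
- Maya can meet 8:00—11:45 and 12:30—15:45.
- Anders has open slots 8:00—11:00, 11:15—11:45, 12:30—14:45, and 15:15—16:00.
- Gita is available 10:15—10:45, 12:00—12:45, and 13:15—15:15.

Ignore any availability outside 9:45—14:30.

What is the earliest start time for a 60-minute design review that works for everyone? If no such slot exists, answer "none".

none

Chen free within 08:00–16:00: 08:00–10:00, 10:30–14:15, 15:15–16:00.
Oren ∩ Chen: 08:00–10:00, 10:30–13:00, 13:30–14:00.
Oren ∩ Chen ∩ Lars: 08:00–10:00, 11:00–13:00.
Oren ∩ Chen ∩ Lars ∩ Maya: 08:00–10:00, 11:00–11:45, 12:30–13:00.
Oren ∩ Chen ∩ Lars ∩ Maya ∩ Anders: 08:00–10:00, 11:15–11:45, 12:30–13:00.
Oren ∩ Chen ∩ Lars ∩ Maya ∩ Anders ∩ Gita: 12:30–12:45.
Restricted to 09:45–14:30: 12:30–12:45.
Windows ≥ 60 min: (none).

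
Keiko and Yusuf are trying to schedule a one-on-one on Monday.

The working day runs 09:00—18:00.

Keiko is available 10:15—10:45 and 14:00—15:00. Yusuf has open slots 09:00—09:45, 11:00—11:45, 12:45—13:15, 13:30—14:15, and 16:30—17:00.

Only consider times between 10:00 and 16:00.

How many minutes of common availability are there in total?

Keiko ∩ Yusuf: 14:00–14:15.
Restricted to 10:00–16:00: 14:00–14:15.
Total common minutes: 15.

15 minutes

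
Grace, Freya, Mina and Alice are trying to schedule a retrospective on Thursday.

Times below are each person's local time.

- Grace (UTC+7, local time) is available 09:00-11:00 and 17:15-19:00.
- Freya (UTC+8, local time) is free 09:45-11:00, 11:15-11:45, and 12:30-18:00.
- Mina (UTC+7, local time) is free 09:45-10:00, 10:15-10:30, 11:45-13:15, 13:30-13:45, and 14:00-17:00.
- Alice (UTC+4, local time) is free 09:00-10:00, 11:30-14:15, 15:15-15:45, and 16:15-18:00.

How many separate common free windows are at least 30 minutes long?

Grace → UTC: 02:00–04:00, 10:15–12:00.
Freya → UTC: 01:45–03:00, 03:15–03:45, 04:30–10:00.
Mina → UTC: 02:45–03:00, 03:15–03:30, 04:45–06:15, 06:30–06:45, 07:00–10:00.
Alice → UTC: 05:00–06:00, 07:30–10:15, 11:15–11:45, 12:15–14:00.
Grace ∩ Freya: 02:00–03:00, 03:15–03:45.
Grace ∩ Freya ∩ Mina: 02:45–03:00, 03:15–03:30.
Grace ∩ Freya ∩ Mina ∩ Alice: (none).
Windows ≥ 30 min: (none).
That's 0 windows.

0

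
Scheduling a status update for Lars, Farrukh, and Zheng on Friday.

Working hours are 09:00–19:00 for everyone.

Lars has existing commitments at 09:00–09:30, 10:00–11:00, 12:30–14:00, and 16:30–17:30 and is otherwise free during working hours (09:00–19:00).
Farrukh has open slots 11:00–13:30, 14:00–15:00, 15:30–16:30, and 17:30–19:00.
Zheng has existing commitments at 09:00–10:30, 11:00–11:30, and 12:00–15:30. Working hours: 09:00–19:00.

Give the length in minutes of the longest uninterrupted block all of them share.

90 minutes

Lars free within 09:00–19:00: 09:30–10:00, 11:00–12:30, 14:00–16:30, 17:30–19:00.
Zheng free within 09:00–19:00: 10:30–11:00, 11:30–12:00, 15:30–19:00.
Lars ∩ Farrukh: 11:00–12:30, 14:00–15:00, 15:30–16:30, 17:30–19:00.
Lars ∩ Farrukh ∩ Zheng: 11:30–12:00, 15:30–16:30, 17:30–19:00.
Common window lengths: 30, 60, 90 min; longest is 90.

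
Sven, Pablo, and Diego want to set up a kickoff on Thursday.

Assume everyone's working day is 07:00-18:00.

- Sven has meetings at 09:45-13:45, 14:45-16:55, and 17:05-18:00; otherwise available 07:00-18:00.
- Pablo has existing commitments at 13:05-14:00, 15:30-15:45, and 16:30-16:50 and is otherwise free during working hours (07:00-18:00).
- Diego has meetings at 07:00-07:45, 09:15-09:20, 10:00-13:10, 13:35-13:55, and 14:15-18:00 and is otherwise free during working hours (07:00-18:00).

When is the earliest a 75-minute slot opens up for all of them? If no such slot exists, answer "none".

07:45

Sven free within 07:00–18:00: 07:00–09:45, 13:45–14:45, 16:55–17:05.
Pablo free within 07:00–18:00: 07:00–13:05, 14:00–15:30, 15:45–16:30, 16:50–18:00.
Diego free within 07:00–18:00: 07:45–09:15, 09:20–10:00, 13:10–13:35, 13:55–14:15.
Sven ∩ Pablo: 07:00–09:45, 14:00–14:45, 16:55–17:05.
Sven ∩ Pablo ∩ Diego: 07:45–09:15, 09:20–09:45, 14:00–14:15.
Windows ≥ 75 min: 07:45–09:15.
Earliest such window starts at 07:45.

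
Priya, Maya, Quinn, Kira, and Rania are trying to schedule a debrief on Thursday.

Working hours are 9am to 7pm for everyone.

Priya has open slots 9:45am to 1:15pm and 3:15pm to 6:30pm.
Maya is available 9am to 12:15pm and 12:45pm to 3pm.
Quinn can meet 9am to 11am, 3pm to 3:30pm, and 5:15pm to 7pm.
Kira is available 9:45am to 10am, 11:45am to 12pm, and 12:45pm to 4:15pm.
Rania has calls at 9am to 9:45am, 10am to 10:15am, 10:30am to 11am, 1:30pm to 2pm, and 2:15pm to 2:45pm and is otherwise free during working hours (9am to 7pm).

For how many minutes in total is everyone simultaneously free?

Rania free within 09:00–19:00: 09:45–10:00, 10:15–10:30, 11:00–13:30, 14:00–14:15, 14:45–19:00.
Priya ∩ Maya: 09:45–12:15, 12:45–13:15.
Priya ∩ Maya ∩ Quinn: 09:45–11:00.
Priya ∩ Maya ∩ Quinn ∩ Kira: 09:45–10:00.
Priya ∩ Maya ∩ Quinn ∩ Kira ∩ Rania: 09:45–10:00.
Total common minutes: 15.

15 minutes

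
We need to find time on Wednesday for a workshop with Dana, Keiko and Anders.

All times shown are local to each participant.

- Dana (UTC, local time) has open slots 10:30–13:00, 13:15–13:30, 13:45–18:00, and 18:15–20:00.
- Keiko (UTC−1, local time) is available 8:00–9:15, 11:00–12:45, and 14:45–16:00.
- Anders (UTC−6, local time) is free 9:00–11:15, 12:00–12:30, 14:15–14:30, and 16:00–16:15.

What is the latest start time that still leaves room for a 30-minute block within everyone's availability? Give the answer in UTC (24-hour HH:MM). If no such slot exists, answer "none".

16:30

Dana → UTC: 10:30–13:00, 13:15–13:30, 13:45–18:00, 18:15–20:00.
Keiko → UTC: 09:00–10:15, 12:00–13:45, 15:45–17:00.
Anders → UTC: 15:00–17:15, 18:00–18:30, 20:15–20:30, 22:00–22:15.
Dana ∩ Keiko: 12:00–13:00, 13:15–13:30, 15:45–17:00.
Dana ∩ Keiko ∩ Anders: 15:45–17:00.
Windows ≥ 30 min: 15:45–17:00.
Latest start in the last window 15:45–17:00 is 17:00 − 30 min = 16:30.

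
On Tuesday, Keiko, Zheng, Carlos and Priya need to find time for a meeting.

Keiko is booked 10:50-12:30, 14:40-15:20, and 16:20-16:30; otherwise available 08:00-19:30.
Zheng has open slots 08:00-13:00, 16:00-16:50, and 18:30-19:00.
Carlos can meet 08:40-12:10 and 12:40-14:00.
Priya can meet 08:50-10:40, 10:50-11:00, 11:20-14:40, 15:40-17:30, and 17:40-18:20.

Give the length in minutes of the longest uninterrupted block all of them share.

Keiko free within 08:00–19:30: 08:00–10:50, 12:30–14:40, 15:20–16:20, 16:30–19:30.
Keiko ∩ Zheng: 08:00–10:50, 12:30–13:00, 16:00–16:20, 16:30–16:50, 18:30–19:00.
Keiko ∩ Zheng ∩ Carlos: 08:40–10:50, 12:40–13:00.
Keiko ∩ Zheng ∩ Carlos ∩ Priya: 08:50–10:40, 12:40–13:00.
Common window lengths: 110, 20 min; longest is 110.

110 minutes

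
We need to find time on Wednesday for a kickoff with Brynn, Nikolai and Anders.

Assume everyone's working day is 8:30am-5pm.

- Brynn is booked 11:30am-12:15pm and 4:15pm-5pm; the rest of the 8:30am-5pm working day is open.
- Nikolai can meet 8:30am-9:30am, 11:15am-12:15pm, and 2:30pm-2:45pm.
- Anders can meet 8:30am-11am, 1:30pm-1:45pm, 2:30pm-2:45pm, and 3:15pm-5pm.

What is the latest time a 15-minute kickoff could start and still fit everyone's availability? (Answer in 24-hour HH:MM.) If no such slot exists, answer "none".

14:30

Brynn free within 08:30–17:00: 08:30–11:30, 12:15–16:15.
Brynn ∩ Nikolai: 08:30–09:30, 11:15–11:30, 14:30–14:45.
Brynn ∩ Nikolai ∩ Anders: 08:30–09:30, 14:30–14:45.
Windows ≥ 15 min: 08:30–09:30, 14:30–14:45.
Latest start in the last window 14:30–14:45 is 14:45 − 15 min = 14:30.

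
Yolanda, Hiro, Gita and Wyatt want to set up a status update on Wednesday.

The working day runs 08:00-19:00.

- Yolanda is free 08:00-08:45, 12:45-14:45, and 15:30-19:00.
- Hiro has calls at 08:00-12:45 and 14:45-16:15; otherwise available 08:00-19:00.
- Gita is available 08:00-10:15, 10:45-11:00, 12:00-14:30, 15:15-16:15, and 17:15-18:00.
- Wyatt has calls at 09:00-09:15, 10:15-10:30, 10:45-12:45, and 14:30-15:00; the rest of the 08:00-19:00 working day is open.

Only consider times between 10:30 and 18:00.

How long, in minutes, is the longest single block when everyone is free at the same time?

105 minutes

Hiro free within 08:00–19:00: 12:45–14:45, 16:15–19:00.
Wyatt free within 08:00–19:00: 08:00–09:00, 09:15–10:15, 10:30–10:45, 12:45–14:30, 15:00–19:00.
Yolanda ∩ Hiro: 12:45–14:45, 16:15–19:00.
Yolanda ∩ Hiro ∩ Gita: 12:45–14:30, 17:15–18:00.
Yolanda ∩ Hiro ∩ Gita ∩ Wyatt: 12:45–14:30, 17:15–18:00.
Restricted to 10:30–18:00: 12:45–14:30, 17:15–18:00.
Common window lengths: 105, 45 min; longest is 105.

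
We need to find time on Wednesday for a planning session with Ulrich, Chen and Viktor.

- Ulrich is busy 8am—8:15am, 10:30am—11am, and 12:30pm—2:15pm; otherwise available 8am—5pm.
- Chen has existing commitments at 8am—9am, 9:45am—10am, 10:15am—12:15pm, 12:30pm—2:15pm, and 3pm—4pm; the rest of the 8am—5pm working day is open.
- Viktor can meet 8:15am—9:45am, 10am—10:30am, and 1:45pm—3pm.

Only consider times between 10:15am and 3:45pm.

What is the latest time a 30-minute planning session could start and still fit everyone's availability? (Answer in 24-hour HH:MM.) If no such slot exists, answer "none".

Ulrich free within 08:00–17:00: 08:15–10:30, 11:00–12:30, 14:15–17:00.
Chen free within 08:00–17:00: 09:00–09:45, 10:00–10:15, 12:15–12:30, 14:15–15:00, 16:00–17:00.
Ulrich ∩ Chen: 09:00–09:45, 10:00–10:15, 12:15–12:30, 14:15–15:00, 16:00–17:00.
Ulrich ∩ Chen ∩ Viktor: 09:00–09:45, 10:00–10:15, 14:15–15:00.
Restricted to 10:15–15:45: 14:15–15:00.
Windows ≥ 30 min: 14:15–15:00.
Latest start in the last window 14:15–15:00 is 15:00 − 30 min = 14:30.

14:30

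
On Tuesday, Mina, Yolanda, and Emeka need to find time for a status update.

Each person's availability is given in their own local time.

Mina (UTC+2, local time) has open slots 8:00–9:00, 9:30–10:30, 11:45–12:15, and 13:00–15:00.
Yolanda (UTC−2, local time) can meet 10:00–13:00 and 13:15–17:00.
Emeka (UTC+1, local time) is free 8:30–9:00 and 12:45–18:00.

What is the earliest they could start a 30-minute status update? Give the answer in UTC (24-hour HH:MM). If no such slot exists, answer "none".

Mina → UTC: 06:00–07:00, 07:30–08:30, 09:45–10:15, 11:00–13:00.
Yolanda → UTC: 12:00–15:00, 15:15–19:00.
Emeka → UTC: 07:30–08:00, 11:45–17:00.
Mina ∩ Yolanda: 12:00–13:00.
Mina ∩ Yolanda ∩ Emeka: 12:00–13:00.
Windows ≥ 30 min: 12:00–13:00.
Earliest such window starts at 12:00.

12:00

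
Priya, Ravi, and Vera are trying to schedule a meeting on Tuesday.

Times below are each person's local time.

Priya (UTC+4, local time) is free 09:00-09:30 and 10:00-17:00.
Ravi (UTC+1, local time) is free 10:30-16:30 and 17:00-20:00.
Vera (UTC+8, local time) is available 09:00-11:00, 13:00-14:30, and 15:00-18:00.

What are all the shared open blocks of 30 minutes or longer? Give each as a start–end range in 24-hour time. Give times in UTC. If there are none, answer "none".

Priya → UTC: 05:00–05:30, 06:00–13:00.
Ravi → UTC: 09:30–15:30, 16:00–19:00.
Vera → UTC: 01:00–03:00, 05:00–06:30, 07:00–10:00.
Priya ∩ Ravi: 09:30–13:00.
Priya ∩ Ravi ∩ Vera: 09:30–10:00.
Windows ≥ 30 min: 09:30–10:00.

09:30–10:00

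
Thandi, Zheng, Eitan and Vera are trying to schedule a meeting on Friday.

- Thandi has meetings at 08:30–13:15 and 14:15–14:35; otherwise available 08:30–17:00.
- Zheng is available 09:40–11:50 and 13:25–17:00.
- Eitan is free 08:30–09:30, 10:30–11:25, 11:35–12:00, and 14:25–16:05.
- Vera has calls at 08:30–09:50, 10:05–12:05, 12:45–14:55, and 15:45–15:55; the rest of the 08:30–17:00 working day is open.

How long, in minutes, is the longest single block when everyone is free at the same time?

50 minutes

Thandi free within 08:30–17:00: 13:15–14:15, 14:35–17:00.
Vera free within 08:30–17:00: 09:50–10:05, 12:05–12:45, 14:55–15:45, 15:55–17:00.
Thandi ∩ Zheng: 13:25–14:15, 14:35–17:00.
Thandi ∩ Zheng ∩ Eitan: 14:35–16:05.
Thandi ∩ Zheng ∩ Eitan ∩ Vera: 14:55–15:45, 15:55–16:05.
Common window lengths: 50, 10 min; longest is 50.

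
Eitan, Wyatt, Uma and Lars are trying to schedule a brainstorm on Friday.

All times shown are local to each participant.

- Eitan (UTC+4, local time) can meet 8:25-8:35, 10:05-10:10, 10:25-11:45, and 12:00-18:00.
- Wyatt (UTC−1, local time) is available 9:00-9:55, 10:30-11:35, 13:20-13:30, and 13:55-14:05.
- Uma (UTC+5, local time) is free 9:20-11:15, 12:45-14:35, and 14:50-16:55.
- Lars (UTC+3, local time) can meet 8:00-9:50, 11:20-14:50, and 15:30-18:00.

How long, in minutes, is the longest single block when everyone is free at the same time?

Eitan → UTC: 04:25–04:35, 06:05–06:10, 06:25–07:45, 08:00–14:00.
Wyatt → UTC: 10:00–10:55, 11:30–12:35, 14:20–14:30, 14:55–15:05.
Uma → UTC: 04:20–06:15, 07:45–09:35, 09:50–11:55.
Lars → UTC: 05:00–06:50, 08:20–11:50, 12:30–15:00.
Eitan ∩ Wyatt: 10:00–10:55, 11:30–12:35.
Eitan ∩ Wyatt ∩ Uma: 10:00–10:55, 11:30–11:55.
Eitan ∩ Wyatt ∩ Uma ∩ Lars: 10:00–10:55, 11:30–11:50.
Common window lengths: 55, 20 min; longest is 55.

55 minutes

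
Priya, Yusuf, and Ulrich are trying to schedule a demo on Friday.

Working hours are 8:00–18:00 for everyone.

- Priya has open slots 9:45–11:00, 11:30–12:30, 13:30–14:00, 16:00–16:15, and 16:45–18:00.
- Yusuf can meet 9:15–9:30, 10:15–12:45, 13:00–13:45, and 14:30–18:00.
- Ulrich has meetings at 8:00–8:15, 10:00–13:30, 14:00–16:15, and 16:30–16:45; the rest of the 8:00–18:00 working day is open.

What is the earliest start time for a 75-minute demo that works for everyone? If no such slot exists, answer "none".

Ulrich free within 08:00–18:00: 08:15–10:00, 13:30–14:00, 16:15–16:30, 16:45–18:00.
Priya ∩ Yusuf: 10:15–11:00, 11:30–12:30, 13:30–13:45, 16:00–16:15, 16:45–18:00.
Priya ∩ Yusuf ∩ Ulrich: 13:30–13:45, 16:45–18:00.
Windows ≥ 75 min: 16:45–18:00.
Earliest such window starts at 16:45.

16:45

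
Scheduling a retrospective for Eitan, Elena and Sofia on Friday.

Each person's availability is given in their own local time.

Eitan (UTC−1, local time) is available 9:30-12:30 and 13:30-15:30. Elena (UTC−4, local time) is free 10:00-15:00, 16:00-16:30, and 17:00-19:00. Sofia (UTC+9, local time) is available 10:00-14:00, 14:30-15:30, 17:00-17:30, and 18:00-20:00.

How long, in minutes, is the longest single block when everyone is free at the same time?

Eitan → UTC: 10:30–13:30, 14:30–16:30.
Elena → UTC: 14:00–19:00, 20:00–20:30, 21:00–23:00.
Sofia → UTC: 01:00–05:00, 05:30–06:30, 08:00–08:30, 09:00–11:00.
Eitan ∩ Elena: 14:30–16:30.
Eitan ∩ Elena ∩ Sofia: (none).
No common window.

0 minutes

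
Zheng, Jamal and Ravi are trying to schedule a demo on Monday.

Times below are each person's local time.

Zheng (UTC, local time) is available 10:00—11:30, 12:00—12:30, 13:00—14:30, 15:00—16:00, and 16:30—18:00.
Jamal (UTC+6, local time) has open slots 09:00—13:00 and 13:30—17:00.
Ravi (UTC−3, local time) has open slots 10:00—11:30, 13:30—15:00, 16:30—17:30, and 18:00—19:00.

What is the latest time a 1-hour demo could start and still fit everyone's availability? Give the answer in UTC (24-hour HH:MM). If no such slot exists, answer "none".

Zheng → UTC: 10:00–11:30, 12:00–12:30, 13:00–14:30, 15:00–16:00, 16:30–18:00.
Jamal → UTC: 03:00–07:00, 07:30–11:00.
Ravi → UTC: 13:00–14:30, 16:30–18:00, 19:30–20:30, 21:00–22:00.
Zheng ∩ Jamal: 10:00–11:00.
Zheng ∩ Jamal ∩ Ravi: (none).
Windows ≥ 60 min: (none).

none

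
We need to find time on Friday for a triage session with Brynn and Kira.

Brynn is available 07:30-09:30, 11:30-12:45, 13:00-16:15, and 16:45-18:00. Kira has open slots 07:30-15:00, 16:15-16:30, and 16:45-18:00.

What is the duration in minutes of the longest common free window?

Brynn ∩ Kira: 07:30–09:30, 11:30–12:45, 13:00–15:00, 16:45–18:00.
Common window lengths: 120, 75, 120, 75 min; longest is 120.

120 minutes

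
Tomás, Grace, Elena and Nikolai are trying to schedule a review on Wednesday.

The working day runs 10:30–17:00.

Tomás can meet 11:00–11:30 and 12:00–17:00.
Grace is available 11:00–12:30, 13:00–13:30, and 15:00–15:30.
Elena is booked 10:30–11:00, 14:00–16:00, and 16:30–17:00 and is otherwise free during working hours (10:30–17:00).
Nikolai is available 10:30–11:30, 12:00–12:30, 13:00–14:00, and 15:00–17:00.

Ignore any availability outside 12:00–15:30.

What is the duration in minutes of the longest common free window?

Elena free within 10:30–17:00: 11:00–14:00, 16:00–16:30.
Tomás ∩ Grace: 11:00–11:30, 12:00–12:30, 13:00–13:30, 15:00–15:30.
Tomás ∩ Grace ∩ Elena: 11:00–11:30, 12:00–12:30, 13:00–13:30.
Tomás ∩ Grace ∩ Elena ∩ Nikolai: 11:00–11:30, 12:00–12:30, 13:00–13:30.
Restricted to 12:00–15:30: 12:00–12:30, 13:00–13:30.
Common window lengths: 30, 30 min; longest is 30.

30 minutes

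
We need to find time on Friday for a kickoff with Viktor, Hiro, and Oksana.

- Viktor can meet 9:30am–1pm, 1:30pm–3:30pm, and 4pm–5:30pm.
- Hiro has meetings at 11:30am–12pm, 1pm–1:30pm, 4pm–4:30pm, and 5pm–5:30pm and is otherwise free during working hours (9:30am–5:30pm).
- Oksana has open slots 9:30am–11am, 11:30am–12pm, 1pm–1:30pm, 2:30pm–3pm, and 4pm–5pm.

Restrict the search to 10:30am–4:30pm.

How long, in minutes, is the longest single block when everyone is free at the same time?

30 minutes

Hiro free within 09:30–17:30: 09:30–11:30, 12:00–13:00, 13:30–16:00, 16:30–17:00.
Viktor ∩ Hiro: 09:30–11:30, 12:00–13:00, 13:30–15:30, 16:30–17:00.
Viktor ∩ Hiro ∩ Oksana: 09:30–11:00, 14:30–15:00, 16:30–17:00.
Restricted to 10:30–16:30: 10:30–11:00, 14:30–15:00.
Common window lengths: 30, 30 min; longest is 30.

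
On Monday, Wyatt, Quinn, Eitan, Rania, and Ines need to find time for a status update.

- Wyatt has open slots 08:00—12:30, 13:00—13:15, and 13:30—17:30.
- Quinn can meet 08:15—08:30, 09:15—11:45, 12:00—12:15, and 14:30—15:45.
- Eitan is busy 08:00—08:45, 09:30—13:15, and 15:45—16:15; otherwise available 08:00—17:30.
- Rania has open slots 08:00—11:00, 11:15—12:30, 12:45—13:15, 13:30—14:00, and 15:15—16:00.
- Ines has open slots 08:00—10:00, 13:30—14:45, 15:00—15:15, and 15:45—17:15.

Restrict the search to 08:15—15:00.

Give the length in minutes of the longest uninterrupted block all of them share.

15 minutes

Eitan free within 08:00–17:30: 08:45–09:30, 13:15–15:45, 16:15–17:30.
Wyatt ∩ Quinn: 08:15–08:30, 09:15–11:45, 12:00–12:15, 14:30–15:45.
Wyatt ∩ Quinn ∩ Eitan: 09:15–09:30, 14:30–15:45.
Wyatt ∩ Quinn ∩ Eitan ∩ Rania: 09:15–09:30, 15:15–15:45.
Wyatt ∩ Quinn ∩ Eitan ∩ Rania ∩ Ines: 09:15–09:30.
Restricted to 08:15–15:00: 09:15–09:30.
Single common window of 15 minutes.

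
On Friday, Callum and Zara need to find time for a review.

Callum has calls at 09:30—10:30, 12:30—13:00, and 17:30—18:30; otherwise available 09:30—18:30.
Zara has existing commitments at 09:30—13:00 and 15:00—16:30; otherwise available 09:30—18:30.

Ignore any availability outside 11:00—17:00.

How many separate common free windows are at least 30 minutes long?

Callum free within 09:30–18:30: 10:30–12:30, 13:00–17:30.
Zara free within 09:30–18:30: 13:00–15:00, 16:30–18:30.
Callum ∩ Zara: 13:00–15:00, 16:30–17:30.
Restricted to 11:00–17:00: 13:00–15:00, 16:30–17:00.
Windows ≥ 30 min: 13:00–15:00, 16:30–17:00.
That's 2 windows.

2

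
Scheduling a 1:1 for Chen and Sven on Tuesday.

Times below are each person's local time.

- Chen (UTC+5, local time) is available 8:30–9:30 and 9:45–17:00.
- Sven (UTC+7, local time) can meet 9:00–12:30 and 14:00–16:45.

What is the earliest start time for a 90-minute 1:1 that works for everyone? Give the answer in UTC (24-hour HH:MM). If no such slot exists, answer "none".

07:00

Chen → UTC: 03:30–04:30, 04:45–12:00.
Sven → UTC: 02:00–05:30, 07:00–09:45.
Chen ∩ Sven: 03:30–04:30, 04:45–05:30, 07:00–09:45.
Windows ≥ 90 min: 07:00–09:45.
Earliest such window starts at 07:00.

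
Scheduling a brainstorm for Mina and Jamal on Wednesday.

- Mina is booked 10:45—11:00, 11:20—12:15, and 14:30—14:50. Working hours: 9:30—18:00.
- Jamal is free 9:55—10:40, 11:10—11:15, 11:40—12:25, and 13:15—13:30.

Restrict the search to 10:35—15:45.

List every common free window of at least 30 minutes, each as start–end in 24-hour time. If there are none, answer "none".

Mina free within 09:30–18:00: 09:30–10:45, 11:00–11:20, 12:15–14:30, 14:50–18:00.
Mina ∩ Jamal: 09:55–10:40, 11:10–11:15, 12:15–12:25, 13:15–13:30.
Restricted to 10:35–15:45: 10:35–10:40, 11:10–11:15, 12:15–12:25, 13:15–13:30.
Windows ≥ 30 min: (none).

none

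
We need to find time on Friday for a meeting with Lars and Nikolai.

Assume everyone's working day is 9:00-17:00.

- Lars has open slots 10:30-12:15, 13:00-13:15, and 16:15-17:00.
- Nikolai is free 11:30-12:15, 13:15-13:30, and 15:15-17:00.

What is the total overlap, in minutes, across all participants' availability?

90 minutes

Lars ∩ Nikolai: 11:30–12:15, 16:15–17:00.
Total common minutes: 45 + 45 = 90.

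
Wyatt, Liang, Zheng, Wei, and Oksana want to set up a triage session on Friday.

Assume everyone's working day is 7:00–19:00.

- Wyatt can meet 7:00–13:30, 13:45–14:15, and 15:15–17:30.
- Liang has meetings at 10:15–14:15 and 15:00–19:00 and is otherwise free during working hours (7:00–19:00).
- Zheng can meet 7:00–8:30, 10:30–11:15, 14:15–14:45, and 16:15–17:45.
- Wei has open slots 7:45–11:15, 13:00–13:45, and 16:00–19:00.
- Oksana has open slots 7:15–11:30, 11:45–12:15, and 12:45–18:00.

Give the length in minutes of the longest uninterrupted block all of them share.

45 minutes

Liang free within 07:00–19:00: 07:00–10:15, 14:15–15:00.
Wyatt ∩ Liang: 07:00–10:15.
Wyatt ∩ Liang ∩ Zheng: 07:00–08:30.
Wyatt ∩ Liang ∩ Zheng ∩ Wei: 07:45–08:30.
Wyatt ∩ Liang ∩ Zheng ∩ Wei ∩ Oksana: 07:45–08:30.
Single common window of 45 minutes.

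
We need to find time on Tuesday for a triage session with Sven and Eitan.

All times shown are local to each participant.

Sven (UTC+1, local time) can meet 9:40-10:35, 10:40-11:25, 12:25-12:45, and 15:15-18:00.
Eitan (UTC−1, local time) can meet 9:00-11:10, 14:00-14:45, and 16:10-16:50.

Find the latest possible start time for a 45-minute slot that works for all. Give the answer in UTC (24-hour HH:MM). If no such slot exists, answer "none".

Sven → UTC: 08:40–09:35, 09:40–10:25, 11:25–11:45, 14:15–17:00.
Eitan → UTC: 10:00–12:10, 15:00–15:45, 17:10–17:50.
Sven ∩ Eitan: 10:00–10:25, 11:25–11:45, 15:00–15:45.
Windows ≥ 45 min: 15:00–15:45.
Latest start in the last window 15:00–15:45 is 15:45 − 45 min = 15:00.

15:00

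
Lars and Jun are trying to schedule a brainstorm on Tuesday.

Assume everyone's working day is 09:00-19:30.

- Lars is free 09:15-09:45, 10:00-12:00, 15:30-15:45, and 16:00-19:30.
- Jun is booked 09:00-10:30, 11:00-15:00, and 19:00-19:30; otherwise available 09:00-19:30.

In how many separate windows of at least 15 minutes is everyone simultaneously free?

Jun free within 09:00–19:30: 10:30–11:00, 15:00–19:00.
Lars ∩ Jun: 10:30–11:00, 15:30–15:45, 16:00–19:00.
Windows ≥ 15 min: 10:30–11:00, 15:30–15:45, 16:00–19:00.
That's 3 windows.

3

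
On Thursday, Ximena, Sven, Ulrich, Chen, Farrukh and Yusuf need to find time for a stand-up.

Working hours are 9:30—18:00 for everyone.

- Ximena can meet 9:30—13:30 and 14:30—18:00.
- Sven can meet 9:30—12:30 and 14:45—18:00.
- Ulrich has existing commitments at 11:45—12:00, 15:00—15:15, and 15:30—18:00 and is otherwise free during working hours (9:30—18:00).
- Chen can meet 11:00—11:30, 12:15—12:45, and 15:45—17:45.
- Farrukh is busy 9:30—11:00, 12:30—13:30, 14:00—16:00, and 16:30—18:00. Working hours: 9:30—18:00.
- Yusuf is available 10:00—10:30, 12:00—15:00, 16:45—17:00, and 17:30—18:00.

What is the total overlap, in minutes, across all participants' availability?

Ulrich free within 09:30–18:00: 09:30–11:45, 12:00–15:00, 15:15–15:30.
Farrukh free within 09:30–18:00: 11:00–12:30, 13:30–14:00, 16:00–16:30.
Ximena ∩ Sven: 09:30–12:30, 14:45–18:00.
Ximena ∩ Sven ∩ Ulrich: 09:30–11:45, 12:00–12:30, 14:45–15:00, 15:15–15:30.
Ximena ∩ Sven ∩ Ulrich ∩ Chen: 11:00–11:30, 12:15–12:30.
Ximena ∩ Sven ∩ Ulrich ∩ Chen ∩ Farrukh: 11:00–11:30, 12:15–12:30.
Ximena ∩ Sven ∩ Ulrich ∩ Chen ∩ Farrukh ∩ Yusuf: 12:15–12:30.
Total common minutes: 15.

15 minutes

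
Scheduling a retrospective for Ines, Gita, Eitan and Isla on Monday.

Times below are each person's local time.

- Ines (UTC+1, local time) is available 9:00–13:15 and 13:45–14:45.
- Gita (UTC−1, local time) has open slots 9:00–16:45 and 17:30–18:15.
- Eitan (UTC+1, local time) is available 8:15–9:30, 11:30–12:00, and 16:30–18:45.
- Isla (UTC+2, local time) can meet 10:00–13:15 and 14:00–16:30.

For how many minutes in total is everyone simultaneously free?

Ines → UTC: 08:00–12:15, 12:45–13:45.
Gita → UTC: 10:00–17:45, 18:30–19:15.
Eitan → UTC: 07:15–08:30, 10:30–11:00, 15:30–17:45.
Isla → UTC: 08:00–11:15, 12:00–14:30.
Ines ∩ Gita: 10:00–12:15, 12:45–13:45.
Ines ∩ Gita ∩ Eitan: 10:30–11:00.
Ines ∩ Gita ∩ Eitan ∩ Isla: 10:30–11:00.
Total common minutes: 30.

30 minutes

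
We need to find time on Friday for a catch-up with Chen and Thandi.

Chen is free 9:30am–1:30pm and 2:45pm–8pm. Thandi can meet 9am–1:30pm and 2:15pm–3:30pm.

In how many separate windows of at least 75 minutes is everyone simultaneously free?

1

Chen ∩ Thandi: 09:30–13:30, 14:45–15:30.
Windows ≥ 75 min: 09:30–13:30.
That's 1 window.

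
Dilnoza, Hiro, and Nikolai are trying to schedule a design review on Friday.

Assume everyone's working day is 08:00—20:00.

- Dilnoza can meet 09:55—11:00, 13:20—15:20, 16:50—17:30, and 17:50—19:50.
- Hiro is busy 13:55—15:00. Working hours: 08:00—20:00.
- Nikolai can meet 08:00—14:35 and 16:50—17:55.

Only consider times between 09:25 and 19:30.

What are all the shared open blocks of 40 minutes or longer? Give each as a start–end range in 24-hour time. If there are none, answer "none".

Hiro free within 08:00–20:00: 08:00–13:55, 15:00–20:00.
Dilnoza ∩ Hiro: 09:55–11:00, 13:20–13:55, 15:00–15:20, 16:50–17:30, 17:50–19:50.
Dilnoza ∩ Hiro ∩ Nikolai: 09:55–11:00, 13:20–13:55, 16:50–17:30, 17:50–17:55.
Restricted to 09:25–19:30: 09:55–11:00, 13:20–13:55, 16:50–17:30, 17:50–17:55.
Windows ≥ 40 min: 09:55–11:00, 16:50–17:30.

09:55–11:00, 16:50–17:30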